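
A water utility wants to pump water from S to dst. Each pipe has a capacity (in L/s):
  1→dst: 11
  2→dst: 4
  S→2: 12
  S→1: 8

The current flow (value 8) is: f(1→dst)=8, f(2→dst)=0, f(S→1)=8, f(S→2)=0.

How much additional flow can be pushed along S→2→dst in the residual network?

Residual capacities along the path: S→2: 12, 2→dst: 4.
Minimum is 4.

4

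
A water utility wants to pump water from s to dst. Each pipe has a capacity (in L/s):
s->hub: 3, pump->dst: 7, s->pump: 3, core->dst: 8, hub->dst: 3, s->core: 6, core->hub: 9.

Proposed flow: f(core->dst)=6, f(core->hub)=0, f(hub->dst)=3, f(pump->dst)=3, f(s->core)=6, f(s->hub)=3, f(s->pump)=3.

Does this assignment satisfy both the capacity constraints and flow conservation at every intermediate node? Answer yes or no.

Yes

Every edge has 0 ≤ f(e) ≤ cap(e).
At each intermediate node, inflow equals outflow.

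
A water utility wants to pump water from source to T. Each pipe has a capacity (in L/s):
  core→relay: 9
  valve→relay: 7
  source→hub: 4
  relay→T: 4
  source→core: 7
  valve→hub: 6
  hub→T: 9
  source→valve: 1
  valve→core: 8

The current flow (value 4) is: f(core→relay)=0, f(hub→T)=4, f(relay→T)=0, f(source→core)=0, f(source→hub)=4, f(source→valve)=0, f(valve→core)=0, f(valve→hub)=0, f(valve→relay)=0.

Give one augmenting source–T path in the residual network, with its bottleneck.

Residual along source→valve→hub→T: source→valve: 1, valve→hub: 6, hub→T: 5.
Bottleneck = min = 1.

source→valve→hub→T, bottleneck 1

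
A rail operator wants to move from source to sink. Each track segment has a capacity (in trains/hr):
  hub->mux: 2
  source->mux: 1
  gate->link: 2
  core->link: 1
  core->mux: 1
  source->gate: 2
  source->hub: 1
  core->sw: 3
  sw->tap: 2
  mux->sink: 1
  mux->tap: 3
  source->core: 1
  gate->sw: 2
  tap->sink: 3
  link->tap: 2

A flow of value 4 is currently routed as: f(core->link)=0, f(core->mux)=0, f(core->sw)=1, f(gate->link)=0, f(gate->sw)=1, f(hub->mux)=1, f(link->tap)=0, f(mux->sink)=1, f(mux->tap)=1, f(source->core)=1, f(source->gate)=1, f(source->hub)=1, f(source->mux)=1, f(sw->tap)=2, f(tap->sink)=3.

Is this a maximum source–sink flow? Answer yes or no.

Yes

Residual reachable from source: {core, gate, hub, link, mux, source, sw, tap}; sink is not reachable.
Saturated cut: mux->sink, tap->sink with total capacity 4 = current flow value. Flow is maximum.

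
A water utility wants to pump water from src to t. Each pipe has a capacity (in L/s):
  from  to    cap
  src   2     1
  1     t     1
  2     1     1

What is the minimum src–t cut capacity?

1

Max flow = 1 (via 1 augmenting path).
In the residual at optimum, the set reachable from src is {src}.
Cut edges: src→2 (cap 1). Sum = 1.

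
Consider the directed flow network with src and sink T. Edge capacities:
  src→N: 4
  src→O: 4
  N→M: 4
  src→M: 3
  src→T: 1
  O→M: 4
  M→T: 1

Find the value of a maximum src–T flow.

2

Augment src→T: bottleneck 1. Total 1.
Augment src→M→T: bottleneck 1. Total 2.
No augmenting path remains in the residual graph.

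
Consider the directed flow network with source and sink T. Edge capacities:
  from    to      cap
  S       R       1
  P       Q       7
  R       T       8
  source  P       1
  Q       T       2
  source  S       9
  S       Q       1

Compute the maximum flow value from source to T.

3

Augment source→P→Q→T: bottleneck 1. Total 1.
Augment source→S→Q→T: bottleneck 1. Total 2.
Augment source→S→R→T: bottleneck 1. Total 3.
No augmenting path remains in the residual graph.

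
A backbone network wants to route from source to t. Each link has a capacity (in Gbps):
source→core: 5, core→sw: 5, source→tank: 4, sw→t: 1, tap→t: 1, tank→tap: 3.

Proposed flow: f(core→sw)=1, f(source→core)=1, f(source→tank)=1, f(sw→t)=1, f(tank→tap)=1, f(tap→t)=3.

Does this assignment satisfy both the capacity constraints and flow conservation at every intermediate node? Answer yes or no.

No

Capacity violated on tap→t: flow 3 > capacity 1.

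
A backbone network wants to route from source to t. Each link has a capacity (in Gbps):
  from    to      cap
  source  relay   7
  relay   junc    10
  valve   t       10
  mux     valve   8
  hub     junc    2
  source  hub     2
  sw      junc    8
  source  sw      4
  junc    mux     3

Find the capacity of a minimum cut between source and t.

3

Max flow = 3 (via 2 augmenting paths).
In the residual at optimum, the set reachable from source is {hub, junc, relay, source, sw}.
Cut edges: junc->mux (cap 3). Sum = 3.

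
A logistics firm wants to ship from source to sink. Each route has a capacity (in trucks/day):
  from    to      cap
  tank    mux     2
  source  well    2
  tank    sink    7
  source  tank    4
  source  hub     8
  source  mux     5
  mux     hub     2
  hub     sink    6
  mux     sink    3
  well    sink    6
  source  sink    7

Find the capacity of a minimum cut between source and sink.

Max flow = 22 (via 5 augmenting paths).
In the residual at optimum, the set reachable from source is {hub, mux, source}.
Cut edges: source->tank (cap 4), source->well (cap 2), source->sink (cap 7), mux->sink (cap 3), hub->sink (cap 6). Sum = 22.

22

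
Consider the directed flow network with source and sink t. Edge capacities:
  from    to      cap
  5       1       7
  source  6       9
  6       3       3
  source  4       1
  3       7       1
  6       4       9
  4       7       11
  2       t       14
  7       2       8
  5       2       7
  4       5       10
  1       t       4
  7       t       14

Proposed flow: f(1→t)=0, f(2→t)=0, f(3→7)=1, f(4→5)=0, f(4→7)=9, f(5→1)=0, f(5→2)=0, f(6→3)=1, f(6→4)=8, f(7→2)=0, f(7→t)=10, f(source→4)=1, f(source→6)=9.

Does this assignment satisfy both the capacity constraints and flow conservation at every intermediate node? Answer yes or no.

Every edge has 0 ≤ f(e) ≤ cap(e).
At each intermediate node, inflow equals outflow.

Yes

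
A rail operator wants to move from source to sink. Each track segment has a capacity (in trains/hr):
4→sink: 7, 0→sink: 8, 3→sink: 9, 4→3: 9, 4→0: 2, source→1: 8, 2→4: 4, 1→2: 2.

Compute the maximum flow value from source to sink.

2

Augment source→1→2→4→sink: bottleneck 2. Total 2.
No augmenting path remains in the residual graph.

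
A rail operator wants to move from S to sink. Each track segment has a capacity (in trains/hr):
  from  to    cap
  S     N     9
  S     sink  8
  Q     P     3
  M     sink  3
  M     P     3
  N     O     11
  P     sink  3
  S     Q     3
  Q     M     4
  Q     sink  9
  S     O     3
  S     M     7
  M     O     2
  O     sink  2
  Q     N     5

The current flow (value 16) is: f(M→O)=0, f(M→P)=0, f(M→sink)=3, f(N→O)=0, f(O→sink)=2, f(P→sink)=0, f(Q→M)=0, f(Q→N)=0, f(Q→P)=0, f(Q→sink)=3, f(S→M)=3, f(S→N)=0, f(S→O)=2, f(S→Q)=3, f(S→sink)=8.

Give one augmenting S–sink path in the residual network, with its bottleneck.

S→M→P→sink, bottleneck 3

Residual along S→M→P→sink: S→M: 4, M→P: 3, P→sink: 3.
Bottleneck = min = 3.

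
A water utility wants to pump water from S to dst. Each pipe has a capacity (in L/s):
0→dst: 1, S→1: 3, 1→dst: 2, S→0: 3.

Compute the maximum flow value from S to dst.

3

Augment S→0→dst: bottleneck 1. Total 1.
Augment S→1→dst: bottleneck 2. Total 3.
No augmenting path remains in the residual graph.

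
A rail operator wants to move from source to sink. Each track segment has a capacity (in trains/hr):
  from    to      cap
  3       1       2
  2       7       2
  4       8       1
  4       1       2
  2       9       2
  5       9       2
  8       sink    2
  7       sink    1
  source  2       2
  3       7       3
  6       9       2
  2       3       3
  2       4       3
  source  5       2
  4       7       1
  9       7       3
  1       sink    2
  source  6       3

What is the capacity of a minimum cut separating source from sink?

Max flow = 3 (via 3 augmenting paths).
In the residual at optimum, the set reachable from source is {5, 6, 7, 9, source}.
Cut edges: source->2 (cap 2), 7->sink (cap 1). Sum = 3.

3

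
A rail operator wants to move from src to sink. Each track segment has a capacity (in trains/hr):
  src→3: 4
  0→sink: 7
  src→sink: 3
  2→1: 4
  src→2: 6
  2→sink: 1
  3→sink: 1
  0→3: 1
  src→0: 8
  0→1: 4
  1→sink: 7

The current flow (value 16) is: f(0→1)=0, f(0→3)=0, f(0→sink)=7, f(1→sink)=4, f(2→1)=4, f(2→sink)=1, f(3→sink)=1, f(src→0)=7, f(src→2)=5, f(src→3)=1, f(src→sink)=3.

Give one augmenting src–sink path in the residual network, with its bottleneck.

Residual along src→0→1→sink: src→0: 1, 0→1: 4, 1→sink: 3.
Bottleneck = min = 1.

src→0→1→sink, bottleneck 1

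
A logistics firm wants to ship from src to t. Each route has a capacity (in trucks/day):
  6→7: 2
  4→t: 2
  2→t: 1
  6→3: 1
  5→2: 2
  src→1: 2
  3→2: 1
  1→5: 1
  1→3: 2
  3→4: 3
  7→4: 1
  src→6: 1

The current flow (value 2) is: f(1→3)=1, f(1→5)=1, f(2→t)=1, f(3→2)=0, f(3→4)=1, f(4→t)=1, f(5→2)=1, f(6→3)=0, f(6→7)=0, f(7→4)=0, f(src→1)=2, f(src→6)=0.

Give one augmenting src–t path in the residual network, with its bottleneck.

src→6→3→4→t, bottleneck 1

Residual along src→6→3→4→t: src→6: 1, 6→3: 1, 3→4: 2, 4→t: 1.
Bottleneck = min = 1.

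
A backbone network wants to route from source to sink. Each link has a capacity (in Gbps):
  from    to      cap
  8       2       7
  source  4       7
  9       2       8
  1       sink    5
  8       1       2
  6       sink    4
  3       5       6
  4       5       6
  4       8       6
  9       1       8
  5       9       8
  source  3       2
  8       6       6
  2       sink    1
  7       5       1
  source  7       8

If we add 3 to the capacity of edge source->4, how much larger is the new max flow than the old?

Original max flow = 10.
Even with extra capacity on source->4, another cut of capacity 10 remains binding.
New max flow = 10. Increase = 0.

0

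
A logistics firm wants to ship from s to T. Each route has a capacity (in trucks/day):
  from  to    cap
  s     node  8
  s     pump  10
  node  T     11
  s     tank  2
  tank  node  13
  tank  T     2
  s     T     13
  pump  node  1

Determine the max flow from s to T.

24

Augment s->T: bottleneck 13. Total 13.
Augment s->tank->T: bottleneck 2. Total 15.
Augment s->node->T: bottleneck 8. Total 23.
Augment s->pump->node->T: bottleneck 1. Total 24.
No augmenting path remains in the residual graph.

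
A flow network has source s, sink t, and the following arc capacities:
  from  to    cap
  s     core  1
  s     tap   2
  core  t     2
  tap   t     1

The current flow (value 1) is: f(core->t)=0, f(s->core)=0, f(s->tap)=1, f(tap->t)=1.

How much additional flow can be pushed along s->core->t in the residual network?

Residual capacities along the path: s->core: 1, core->t: 2.
Minimum is 1.

1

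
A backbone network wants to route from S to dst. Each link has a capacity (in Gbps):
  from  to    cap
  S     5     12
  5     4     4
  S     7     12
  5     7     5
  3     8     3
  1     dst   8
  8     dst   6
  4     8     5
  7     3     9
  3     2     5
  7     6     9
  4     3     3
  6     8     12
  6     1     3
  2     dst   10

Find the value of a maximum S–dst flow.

14

Augment S->5->4->8->dst: bottleneck 4. Total 4.
Augment S->7->6->8->dst: bottleneck 2. Total 6.
Augment S->7->6->1->dst: bottleneck 3. Total 9.
Augment S->7->3->2->dst: bottleneck 5. Total 14.
No augmenting path remains in the residual graph.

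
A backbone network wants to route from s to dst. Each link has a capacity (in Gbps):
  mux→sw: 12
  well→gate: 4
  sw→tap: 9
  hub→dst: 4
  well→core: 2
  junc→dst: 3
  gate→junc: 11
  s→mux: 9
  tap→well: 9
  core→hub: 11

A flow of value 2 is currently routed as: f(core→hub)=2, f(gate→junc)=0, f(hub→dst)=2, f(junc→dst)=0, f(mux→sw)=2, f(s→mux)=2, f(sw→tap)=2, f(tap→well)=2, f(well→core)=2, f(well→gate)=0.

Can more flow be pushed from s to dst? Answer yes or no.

Residual path s→mux→sw→tap→well→gate→junc→dst has bottleneck 3 > 0.
Pushing 3 along it raises the flow to 5, so the given flow is not maximum.

Yes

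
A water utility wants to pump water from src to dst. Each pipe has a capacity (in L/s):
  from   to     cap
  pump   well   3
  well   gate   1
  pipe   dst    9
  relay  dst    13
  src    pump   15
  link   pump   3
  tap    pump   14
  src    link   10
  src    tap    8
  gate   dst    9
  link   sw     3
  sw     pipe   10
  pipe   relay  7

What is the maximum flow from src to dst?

4

Augment src->link->sw->pipe->dst: bottleneck 3. Total 3.
Augment src->pump->well->gate->dst: bottleneck 1. Total 4.
No augmenting path remains in the residual graph.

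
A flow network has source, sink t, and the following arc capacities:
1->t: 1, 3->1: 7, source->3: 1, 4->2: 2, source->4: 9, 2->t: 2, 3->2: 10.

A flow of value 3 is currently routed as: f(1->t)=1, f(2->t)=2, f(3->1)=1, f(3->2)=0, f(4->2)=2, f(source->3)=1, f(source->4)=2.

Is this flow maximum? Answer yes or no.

Yes

Residual reachable from source: {4, source}; t is not reachable.
Saturated cut: source->3, 4->2 with total capacity 3 = current flow value. Flow is maximum.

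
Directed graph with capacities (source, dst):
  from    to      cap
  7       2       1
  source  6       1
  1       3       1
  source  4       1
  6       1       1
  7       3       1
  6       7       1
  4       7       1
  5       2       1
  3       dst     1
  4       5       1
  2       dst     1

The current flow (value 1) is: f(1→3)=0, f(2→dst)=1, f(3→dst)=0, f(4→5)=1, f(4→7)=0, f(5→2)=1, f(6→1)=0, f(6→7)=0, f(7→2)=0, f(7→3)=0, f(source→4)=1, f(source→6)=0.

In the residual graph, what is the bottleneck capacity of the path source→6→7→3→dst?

Residual capacities along the path: source→6: 1, 6→7: 1, 7→3: 1, 3→dst: 1.
Minimum is 1.

1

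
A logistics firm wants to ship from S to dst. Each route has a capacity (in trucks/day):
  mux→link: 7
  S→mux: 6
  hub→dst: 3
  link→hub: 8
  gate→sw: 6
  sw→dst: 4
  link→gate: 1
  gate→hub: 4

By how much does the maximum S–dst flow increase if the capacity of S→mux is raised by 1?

Original max flow = 4.
Edge S→mux does not cross the min cut (source side {S, hub, link, mux}), so extra capacity there cannot help.
New max flow = 4. Increase = 0.

0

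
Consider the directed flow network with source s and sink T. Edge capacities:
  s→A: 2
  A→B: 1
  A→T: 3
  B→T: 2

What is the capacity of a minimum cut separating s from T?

2

Max flow = 2 (via 1 augmenting path).
In the residual at optimum, the set reachable from s is {s}.
Cut edges: s→A (cap 2). Sum = 2.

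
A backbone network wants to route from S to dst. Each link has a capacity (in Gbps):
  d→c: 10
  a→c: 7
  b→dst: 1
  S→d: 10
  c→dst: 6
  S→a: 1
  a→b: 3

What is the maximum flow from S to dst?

7

Augment S→d→c→dst: bottleneck 6. Total 6.
Augment S→a→b→dst: bottleneck 1. Total 7.
No augmenting path remains in the residual graph.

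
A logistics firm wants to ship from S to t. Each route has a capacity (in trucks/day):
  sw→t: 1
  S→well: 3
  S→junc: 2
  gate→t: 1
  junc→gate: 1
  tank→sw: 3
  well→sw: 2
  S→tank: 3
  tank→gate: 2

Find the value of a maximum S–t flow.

Augment S→tank→sw→t: bottleneck 1. Total 1.
Augment S→tank→gate→t: bottleneck 1. Total 2.
No augmenting path remains in the residual graph.

2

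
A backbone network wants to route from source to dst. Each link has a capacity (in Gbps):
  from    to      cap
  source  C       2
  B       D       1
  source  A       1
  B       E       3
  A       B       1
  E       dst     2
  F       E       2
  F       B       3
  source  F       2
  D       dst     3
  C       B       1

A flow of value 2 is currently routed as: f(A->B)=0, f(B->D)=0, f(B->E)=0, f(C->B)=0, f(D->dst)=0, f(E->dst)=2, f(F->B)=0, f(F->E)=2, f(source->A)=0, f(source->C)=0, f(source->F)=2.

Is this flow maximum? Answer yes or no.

Residual path source->C->B->D->dst has bottleneck 1 > 0.
Pushing 1 along it raises the flow to 3, so the given flow is not maximum.

No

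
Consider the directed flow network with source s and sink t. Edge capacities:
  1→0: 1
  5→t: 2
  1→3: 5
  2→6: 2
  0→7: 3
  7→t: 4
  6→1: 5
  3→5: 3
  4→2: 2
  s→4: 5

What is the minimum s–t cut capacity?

Max flow = 2 (via 1 augmenting path).
In the residual at optimum, the set reachable from s is {4, s}.
Cut edges: 4→2 (cap 2). Sum = 2.

2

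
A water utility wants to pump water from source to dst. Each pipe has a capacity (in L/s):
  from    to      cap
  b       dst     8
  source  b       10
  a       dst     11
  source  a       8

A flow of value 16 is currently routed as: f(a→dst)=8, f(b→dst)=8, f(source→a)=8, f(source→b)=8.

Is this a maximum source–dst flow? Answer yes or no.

Residual reachable from source: {b, source}; dst is not reachable.
Saturated cut: source→a, b→dst with total capacity 16 = current flow value. Flow is maximum.

Yes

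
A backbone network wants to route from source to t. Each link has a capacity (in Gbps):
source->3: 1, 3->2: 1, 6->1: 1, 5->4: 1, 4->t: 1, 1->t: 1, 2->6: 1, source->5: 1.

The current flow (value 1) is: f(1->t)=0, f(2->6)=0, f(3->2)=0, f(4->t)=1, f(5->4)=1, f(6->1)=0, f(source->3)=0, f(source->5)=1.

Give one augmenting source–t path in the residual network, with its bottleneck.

source->3->2->6->1->t, bottleneck 1

Residual along source->3->2->6->1->t: source->3: 1, 3->2: 1, 2->6: 1, 6->1: 1, 1->t: 1.
Bottleneck = min = 1.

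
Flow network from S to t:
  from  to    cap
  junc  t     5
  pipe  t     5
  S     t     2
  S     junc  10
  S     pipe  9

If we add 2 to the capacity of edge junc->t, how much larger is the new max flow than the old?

2

Original max flow = 12.
After raising cap(junc->t), augmenting paths through that edge carry 2 more units.
New max flow = 14. Increase = 2.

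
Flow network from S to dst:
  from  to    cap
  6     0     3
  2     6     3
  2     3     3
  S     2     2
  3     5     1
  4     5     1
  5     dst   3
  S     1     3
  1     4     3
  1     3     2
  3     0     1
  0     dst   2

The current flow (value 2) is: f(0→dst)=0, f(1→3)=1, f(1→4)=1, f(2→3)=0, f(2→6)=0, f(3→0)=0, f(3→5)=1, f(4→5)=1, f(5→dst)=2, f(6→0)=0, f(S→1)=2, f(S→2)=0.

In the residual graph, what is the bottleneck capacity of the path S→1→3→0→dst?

1

Residual capacities along the path: S→1: 1, 1→3: 1, 3→0: 1, 0→dst: 2.
Minimum is 1.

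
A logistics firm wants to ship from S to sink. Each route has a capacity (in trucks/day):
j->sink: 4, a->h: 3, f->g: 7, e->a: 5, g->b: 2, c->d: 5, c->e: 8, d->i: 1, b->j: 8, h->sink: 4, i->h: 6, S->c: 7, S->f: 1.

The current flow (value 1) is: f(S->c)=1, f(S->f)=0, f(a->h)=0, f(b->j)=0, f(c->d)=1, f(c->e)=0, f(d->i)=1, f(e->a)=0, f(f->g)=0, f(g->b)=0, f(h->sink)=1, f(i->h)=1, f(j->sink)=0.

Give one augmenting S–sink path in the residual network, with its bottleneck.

Residual along S->c->e->a->h->sink: S->c: 6, c->e: 8, e->a: 5, a->h: 3, h->sink: 3.
Bottleneck = min = 3.

S->c->e->a->h->sink, bottleneck 3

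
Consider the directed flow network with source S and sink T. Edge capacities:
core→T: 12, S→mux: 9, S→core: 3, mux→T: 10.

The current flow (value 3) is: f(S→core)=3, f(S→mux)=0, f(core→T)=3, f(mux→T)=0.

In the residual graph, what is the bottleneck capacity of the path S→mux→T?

9

Residual capacities along the path: S→mux: 9, mux→T: 10.
Minimum is 9.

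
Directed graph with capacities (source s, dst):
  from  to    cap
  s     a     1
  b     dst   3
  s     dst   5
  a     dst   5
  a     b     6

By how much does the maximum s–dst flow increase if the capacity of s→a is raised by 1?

Original max flow = 6.
After raising cap(s→a), augmenting paths through that edge carry 1 more unit.
New max flow = 7. Increase = 1.

1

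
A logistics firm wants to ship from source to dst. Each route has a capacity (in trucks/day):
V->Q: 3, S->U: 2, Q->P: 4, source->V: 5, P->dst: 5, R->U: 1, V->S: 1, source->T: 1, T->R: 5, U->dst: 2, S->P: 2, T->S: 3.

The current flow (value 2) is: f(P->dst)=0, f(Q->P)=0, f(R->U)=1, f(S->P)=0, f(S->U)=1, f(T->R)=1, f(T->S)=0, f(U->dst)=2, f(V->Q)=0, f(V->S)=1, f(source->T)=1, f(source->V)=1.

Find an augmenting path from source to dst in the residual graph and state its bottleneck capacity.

Residual along source->V->Q->P->dst: source->V: 4, V->Q: 3, Q->P: 4, P->dst: 5.
Bottleneck = min = 3.

source->V->Q->P->dst, bottleneck 3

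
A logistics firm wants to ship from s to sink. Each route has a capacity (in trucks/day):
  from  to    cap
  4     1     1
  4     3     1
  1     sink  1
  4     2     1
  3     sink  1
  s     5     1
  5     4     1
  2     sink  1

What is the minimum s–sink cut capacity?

1

Max flow = 1 (via 1 augmenting path).
In the residual at optimum, the set reachable from s is {s}.
Cut edges: s→5 (cap 1). Sum = 1.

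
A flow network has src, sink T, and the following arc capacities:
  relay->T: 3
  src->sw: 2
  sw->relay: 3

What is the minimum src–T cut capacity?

2

Max flow = 2 (via 1 augmenting path).
In the residual at optimum, the set reachable from src is {src}.
Cut edges: src->sw (cap 2). Sum = 2.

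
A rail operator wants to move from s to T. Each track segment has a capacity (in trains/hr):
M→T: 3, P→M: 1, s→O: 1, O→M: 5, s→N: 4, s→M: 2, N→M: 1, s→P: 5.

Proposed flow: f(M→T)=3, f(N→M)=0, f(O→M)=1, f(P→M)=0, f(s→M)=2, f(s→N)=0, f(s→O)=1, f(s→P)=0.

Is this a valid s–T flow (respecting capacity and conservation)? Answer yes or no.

Yes

Every edge has 0 ≤ f(e) ≤ cap(e).
At each intermediate node, inflow equals outflow.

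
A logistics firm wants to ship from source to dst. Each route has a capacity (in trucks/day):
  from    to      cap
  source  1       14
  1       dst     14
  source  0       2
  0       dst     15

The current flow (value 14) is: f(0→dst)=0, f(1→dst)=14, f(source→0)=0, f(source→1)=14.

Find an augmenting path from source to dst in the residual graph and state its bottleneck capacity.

source→0→dst, bottleneck 2

Residual along source→0→dst: source→0: 2, 0→dst: 15.
Bottleneck = min = 2.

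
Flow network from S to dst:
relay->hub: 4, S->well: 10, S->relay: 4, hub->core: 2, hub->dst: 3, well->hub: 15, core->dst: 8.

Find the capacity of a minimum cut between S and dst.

Max flow = 5 (via 3 augmenting paths).
In the residual at optimum, the set reachable from S is {S, hub, relay, well}.
Cut edges: hub->core (cap 2), hub->dst (cap 3). Sum = 5.

5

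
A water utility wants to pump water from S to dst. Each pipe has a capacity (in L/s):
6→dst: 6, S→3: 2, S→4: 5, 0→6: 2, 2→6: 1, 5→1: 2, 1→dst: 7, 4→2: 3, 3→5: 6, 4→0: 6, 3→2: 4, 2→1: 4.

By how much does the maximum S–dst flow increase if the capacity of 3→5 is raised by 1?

Original max flow = 7.
Edge 3→5 does not cross the min cut (source side {S}), so extra capacity there cannot help.
New max flow = 7. Increase = 0.

0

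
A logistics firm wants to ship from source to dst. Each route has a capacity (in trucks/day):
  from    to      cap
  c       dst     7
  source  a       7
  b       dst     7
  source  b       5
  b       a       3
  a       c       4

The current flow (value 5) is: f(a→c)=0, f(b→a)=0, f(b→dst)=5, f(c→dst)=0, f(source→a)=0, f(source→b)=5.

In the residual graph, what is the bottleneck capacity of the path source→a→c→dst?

Residual capacities along the path: source→a: 7, a→c: 4, c→dst: 7.
Minimum is 4.

4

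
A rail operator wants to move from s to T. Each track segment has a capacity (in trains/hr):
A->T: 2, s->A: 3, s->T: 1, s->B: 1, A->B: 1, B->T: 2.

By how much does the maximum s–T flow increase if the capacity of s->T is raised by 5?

Original max flow = 5.
After raising cap(s->T), augmenting paths through that edge carry 5 more units.
New max flow = 10. Increase = 5.

5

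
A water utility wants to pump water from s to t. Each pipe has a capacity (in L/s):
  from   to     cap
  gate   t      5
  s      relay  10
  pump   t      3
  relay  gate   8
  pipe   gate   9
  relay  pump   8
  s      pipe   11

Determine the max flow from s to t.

Augment s→pipe→gate→t: bottleneck 5. Total 5.
Augment s→relay→pump→t: bottleneck 3. Total 8.
No augmenting path remains in the residual graph.

8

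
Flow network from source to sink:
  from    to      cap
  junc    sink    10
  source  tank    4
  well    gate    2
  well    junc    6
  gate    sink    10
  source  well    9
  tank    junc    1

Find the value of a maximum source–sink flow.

9

Augment source→tank→junc→sink: bottleneck 1. Total 1.
Augment source→well→junc→sink: bottleneck 6. Total 7.
Augment source→well→gate→sink: bottleneck 2. Total 9.
No augmenting path remains in the residual graph.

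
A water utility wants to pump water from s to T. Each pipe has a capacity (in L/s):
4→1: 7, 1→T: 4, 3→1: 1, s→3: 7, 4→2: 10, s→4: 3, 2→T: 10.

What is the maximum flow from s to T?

4

Augment s→4→2→T: bottleneck 3. Total 3.
Augment s→3→1→T: bottleneck 1. Total 4.
No augmenting path remains in the residual graph.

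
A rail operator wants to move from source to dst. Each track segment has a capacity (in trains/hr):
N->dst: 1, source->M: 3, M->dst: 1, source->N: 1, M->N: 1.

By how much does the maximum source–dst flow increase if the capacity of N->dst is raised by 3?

1

Original max flow = 2.
After raising cap(N->dst), augmenting paths through that edge carry 1 more unit.
New max flow = 3. Increase = 1.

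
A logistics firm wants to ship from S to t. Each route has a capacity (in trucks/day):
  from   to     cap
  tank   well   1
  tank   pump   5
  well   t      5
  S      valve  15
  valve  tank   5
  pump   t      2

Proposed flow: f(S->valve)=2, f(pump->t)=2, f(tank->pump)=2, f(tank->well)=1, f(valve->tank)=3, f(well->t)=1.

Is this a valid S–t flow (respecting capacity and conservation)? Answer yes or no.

Conservation fails at valve: inflow 2 ≠ outflow 3.

No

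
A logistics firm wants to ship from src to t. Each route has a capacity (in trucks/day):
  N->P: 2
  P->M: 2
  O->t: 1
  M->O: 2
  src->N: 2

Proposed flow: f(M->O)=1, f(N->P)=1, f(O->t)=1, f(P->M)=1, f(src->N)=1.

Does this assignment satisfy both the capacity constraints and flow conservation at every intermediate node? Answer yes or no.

Yes

Every edge has 0 ≤ f(e) ≤ cap(e).
At each intermediate node, inflow equals outflow.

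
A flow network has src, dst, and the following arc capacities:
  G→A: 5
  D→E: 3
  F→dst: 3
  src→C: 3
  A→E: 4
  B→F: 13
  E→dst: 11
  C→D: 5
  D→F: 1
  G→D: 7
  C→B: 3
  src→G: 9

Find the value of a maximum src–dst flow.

Augment src→G→A→E→dst: bottleneck 4. Total 4.
Augment src→G→D→E→dst: bottleneck 3. Total 7.
Augment src→G→D→F→dst: bottleneck 1. Total 8.
Augment src→C→B→F→dst: bottleneck 2. Total 10.
No augmenting path remains in the residual graph.

10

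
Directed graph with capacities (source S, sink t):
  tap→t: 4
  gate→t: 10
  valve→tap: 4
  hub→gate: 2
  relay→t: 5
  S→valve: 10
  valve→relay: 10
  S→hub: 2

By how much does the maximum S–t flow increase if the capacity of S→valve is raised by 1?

Original max flow = 11.
Edge S→valve does not cross the min cut (source side {S, relay, valve}), so extra capacity there cannot help.
New max flow = 11. Increase = 0.

0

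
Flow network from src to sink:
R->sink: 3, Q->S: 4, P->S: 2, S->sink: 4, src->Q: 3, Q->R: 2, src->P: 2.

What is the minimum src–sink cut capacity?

Max flow = 5 (via 3 augmenting paths).
In the residual at optimum, the set reachable from src is {src}.
Cut edges: src->P (cap 2), src->Q (cap 3). Sum = 5.

5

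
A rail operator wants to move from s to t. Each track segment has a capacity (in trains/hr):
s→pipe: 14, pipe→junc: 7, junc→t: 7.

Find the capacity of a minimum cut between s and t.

Max flow = 7 (via 1 augmenting path).
In the residual at optimum, the set reachable from s is {pipe, s}.
Cut edges: pipe→junc (cap 7). Sum = 7.

7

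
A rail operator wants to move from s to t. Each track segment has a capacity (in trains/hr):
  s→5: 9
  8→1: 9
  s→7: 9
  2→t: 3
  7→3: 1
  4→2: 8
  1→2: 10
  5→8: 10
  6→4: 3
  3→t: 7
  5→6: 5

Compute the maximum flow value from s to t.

Augment s→7→3→t: bottleneck 1. Total 1.
Augment s→5→6→4→2→t: bottleneck 3. Total 4.
No augmenting path remains in the residual graph.

4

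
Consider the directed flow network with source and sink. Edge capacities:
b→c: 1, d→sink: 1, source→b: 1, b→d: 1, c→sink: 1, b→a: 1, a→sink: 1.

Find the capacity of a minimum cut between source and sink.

Max flow = 1 (via 1 augmenting path).
In the residual at optimum, the set reachable from source is {source}.
Cut edges: source→b (cap 1). Sum = 1.

1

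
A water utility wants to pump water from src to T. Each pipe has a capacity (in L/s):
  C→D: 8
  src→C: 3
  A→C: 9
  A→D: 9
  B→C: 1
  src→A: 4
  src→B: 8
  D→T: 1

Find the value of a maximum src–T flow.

Augment src→A→D→T: bottleneck 1. Total 1.
No augmenting path remains in the residual graph.

1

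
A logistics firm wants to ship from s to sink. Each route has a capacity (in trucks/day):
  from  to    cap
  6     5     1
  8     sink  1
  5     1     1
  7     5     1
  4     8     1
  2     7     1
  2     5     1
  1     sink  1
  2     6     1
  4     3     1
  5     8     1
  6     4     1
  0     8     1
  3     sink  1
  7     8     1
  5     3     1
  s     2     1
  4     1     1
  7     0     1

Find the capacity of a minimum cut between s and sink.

1

Max flow = 1 (via 1 augmenting path).
In the residual at optimum, the set reachable from s is {s}.
Cut edges: s→2 (cap 1). Sum = 1.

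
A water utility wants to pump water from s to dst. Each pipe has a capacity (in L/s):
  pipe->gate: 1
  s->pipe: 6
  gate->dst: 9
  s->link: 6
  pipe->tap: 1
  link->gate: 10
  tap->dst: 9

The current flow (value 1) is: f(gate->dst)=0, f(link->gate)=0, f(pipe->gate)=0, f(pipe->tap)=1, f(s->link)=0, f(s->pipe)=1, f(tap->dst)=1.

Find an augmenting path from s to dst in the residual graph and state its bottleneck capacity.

s->pipe->gate->dst, bottleneck 1

Residual along s->pipe->gate->dst: s->pipe: 5, pipe->gate: 1, gate->dst: 9.
Bottleneck = min = 1.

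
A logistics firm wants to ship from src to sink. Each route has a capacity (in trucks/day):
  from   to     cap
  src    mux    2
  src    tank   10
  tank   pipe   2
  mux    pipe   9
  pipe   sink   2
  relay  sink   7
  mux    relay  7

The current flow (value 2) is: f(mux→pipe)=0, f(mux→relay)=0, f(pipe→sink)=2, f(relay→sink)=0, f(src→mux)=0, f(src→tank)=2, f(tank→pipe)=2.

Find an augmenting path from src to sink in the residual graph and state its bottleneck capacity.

Residual along src→mux→relay→sink: src→mux: 2, mux→relay: 7, relay→sink: 7.
Bottleneck = min = 2.

src→mux→relay→sink, bottleneck 2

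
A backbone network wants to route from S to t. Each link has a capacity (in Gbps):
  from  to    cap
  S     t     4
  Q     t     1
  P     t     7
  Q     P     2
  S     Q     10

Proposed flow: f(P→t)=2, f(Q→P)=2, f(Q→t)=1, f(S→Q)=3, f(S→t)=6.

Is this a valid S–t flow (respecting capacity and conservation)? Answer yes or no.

Capacity violated on S→t: flow 6 > capacity 4.

No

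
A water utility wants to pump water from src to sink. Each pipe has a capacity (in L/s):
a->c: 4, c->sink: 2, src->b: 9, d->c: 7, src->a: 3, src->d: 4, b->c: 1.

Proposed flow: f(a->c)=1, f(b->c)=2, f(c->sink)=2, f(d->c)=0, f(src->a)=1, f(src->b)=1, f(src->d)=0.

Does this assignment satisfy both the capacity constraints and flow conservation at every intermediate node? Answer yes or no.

No

Capacity violated on b->c: flow 2 > capacity 1.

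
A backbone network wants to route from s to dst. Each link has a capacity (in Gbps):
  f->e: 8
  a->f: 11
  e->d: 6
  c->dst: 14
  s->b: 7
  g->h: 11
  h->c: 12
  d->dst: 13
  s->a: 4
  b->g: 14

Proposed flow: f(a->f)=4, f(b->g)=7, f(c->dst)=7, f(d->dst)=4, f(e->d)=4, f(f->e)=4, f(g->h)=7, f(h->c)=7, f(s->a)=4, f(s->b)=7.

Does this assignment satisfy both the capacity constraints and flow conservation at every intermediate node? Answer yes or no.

Every edge has 0 ≤ f(e) ≤ cap(e).
At each intermediate node, inflow equals outflow.

Yes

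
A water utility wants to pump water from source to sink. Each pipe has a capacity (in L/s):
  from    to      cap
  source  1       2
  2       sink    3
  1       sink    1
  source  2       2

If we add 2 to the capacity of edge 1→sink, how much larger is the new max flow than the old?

Original max flow = 3.
After raising cap(1→sink), augmenting paths through that edge carry 1 more unit.
New max flow = 4. Increase = 1.

1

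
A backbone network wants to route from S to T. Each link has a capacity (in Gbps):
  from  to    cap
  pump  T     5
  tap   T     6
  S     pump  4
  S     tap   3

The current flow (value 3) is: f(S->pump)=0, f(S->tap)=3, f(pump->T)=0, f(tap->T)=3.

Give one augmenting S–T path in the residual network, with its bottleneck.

Residual along S->pump->T: S->pump: 4, pump->T: 5.
Bottleneck = min = 4.

S->pump->T, bottleneck 4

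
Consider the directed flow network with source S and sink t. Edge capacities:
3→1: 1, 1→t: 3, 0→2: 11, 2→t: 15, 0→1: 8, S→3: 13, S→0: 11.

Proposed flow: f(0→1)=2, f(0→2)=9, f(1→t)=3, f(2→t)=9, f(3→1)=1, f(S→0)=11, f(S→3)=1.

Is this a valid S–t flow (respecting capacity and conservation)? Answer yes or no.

Yes

Every edge has 0 ≤ f(e) ≤ cap(e).
At each intermediate node, inflow equals outflow.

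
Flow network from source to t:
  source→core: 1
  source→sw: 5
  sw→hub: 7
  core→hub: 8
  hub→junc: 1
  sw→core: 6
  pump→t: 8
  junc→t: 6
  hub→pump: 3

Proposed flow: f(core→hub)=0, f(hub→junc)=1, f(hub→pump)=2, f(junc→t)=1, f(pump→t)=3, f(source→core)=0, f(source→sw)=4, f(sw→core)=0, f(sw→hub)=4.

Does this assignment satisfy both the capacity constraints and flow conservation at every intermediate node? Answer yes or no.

Conservation fails at hub: inflow 4 ≠ outflow 3.

No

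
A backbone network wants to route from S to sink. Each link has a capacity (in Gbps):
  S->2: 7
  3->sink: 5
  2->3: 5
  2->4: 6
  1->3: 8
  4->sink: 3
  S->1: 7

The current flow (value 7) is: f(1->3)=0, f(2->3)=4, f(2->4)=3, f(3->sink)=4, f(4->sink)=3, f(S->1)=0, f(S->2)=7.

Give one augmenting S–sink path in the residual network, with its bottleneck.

Residual along S->1->3->sink: S->1: 7, 1->3: 8, 3->sink: 1.
Bottleneck = min = 1.

S->1->3->sink, bottleneck 1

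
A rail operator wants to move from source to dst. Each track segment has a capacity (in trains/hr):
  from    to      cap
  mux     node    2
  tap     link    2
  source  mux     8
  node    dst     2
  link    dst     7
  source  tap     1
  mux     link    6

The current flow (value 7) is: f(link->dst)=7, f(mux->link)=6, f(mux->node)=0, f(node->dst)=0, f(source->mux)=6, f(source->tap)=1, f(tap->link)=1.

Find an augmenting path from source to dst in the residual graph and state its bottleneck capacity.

Residual along source->mux->node->dst: source->mux: 2, mux->node: 2, node->dst: 2.
Bottleneck = min = 2.

source->mux->node->dst, bottleneck 2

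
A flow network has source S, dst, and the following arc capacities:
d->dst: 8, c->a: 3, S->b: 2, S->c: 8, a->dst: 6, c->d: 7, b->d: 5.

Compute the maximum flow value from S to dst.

Augment S->b->d->dst: bottleneck 2. Total 2.
Augment S->c->d->dst: bottleneck 6. Total 8.
Augment S->c->a->dst: bottleneck 2. Total 10.
No augmenting path remains in the residual graph.

10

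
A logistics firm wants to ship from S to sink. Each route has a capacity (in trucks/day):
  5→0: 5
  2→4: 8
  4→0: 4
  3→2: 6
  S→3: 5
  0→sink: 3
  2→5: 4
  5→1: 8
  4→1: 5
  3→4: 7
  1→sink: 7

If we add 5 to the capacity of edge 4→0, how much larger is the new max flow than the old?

Original max flow = 5.
Edge 4→0 does not cross the min cut (source side {S}), so extra capacity there cannot help.
New max flow = 5. Increase = 0.

0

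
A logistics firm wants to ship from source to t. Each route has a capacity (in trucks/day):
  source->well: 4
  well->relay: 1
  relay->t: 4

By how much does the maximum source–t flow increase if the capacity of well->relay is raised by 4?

3

Original max flow = 1.
After raising cap(well->relay), augmenting paths through that edge carry 3 more units.
New max flow = 4. Increase = 3.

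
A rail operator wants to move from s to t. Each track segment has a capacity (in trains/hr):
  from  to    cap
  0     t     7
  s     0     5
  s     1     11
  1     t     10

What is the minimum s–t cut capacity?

15

Max flow = 15 (via 2 augmenting paths).
In the residual at optimum, the set reachable from s is {1, s}.
Cut edges: s->0 (cap 5), 1->t (cap 10). Sum = 15.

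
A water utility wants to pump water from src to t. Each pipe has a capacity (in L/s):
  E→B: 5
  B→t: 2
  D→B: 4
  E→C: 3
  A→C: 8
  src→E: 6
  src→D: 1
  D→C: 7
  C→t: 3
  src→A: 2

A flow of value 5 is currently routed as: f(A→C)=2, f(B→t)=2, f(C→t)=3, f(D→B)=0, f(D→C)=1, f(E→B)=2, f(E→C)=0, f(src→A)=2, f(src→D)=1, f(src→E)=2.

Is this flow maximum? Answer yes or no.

Yes

Residual reachable from src: {A, B, C, D, E, src}; t is not reachable.
Saturated cut: C→t, B→t with total capacity 5 = current flow value. Flow is maximum.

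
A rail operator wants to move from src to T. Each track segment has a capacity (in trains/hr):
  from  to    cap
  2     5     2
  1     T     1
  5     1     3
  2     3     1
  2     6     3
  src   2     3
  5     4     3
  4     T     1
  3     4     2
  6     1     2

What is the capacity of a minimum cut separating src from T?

2

Max flow = 2 (via 2 augmenting paths).
In the residual at optimum, the set reachable from src is {1, 2, 3, 4, 5, 6, src}.
Cut edges: 4→T (cap 1), 1→T (cap 1). Sum = 2.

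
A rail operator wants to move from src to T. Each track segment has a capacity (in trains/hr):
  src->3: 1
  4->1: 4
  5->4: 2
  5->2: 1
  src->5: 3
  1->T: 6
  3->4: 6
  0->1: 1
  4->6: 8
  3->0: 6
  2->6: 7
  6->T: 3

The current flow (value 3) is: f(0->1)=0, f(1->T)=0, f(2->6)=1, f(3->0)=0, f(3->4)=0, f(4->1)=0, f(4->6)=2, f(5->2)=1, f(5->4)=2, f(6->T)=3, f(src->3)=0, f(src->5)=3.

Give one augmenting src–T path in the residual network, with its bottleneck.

Residual along src->3->4->1->T: src->3: 1, 3->4: 6, 4->1: 4, 1->T: 6.
Bottleneck = min = 1.

src->3->4->1->T, bottleneck 1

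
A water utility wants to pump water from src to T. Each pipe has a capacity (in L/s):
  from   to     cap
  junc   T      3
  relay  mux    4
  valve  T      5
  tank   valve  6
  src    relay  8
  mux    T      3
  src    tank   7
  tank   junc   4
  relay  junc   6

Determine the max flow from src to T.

11

Augment src→tank→valve→T: bottleneck 5. Total 5.
Augment src→tank→junc→T: bottleneck 2. Total 7.
Augment src→relay→mux→T: bottleneck 3. Total 10.
Augment src→relay→junc→T: bottleneck 1. Total 11.
No augmenting path remains in the residual graph.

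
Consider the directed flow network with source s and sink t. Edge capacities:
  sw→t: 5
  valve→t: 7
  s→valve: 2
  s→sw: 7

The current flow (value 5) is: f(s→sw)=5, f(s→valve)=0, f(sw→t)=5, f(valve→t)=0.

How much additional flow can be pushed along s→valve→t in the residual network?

Residual capacities along the path: s→valve: 2, valve→t: 7.
Minimum is 2.

2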